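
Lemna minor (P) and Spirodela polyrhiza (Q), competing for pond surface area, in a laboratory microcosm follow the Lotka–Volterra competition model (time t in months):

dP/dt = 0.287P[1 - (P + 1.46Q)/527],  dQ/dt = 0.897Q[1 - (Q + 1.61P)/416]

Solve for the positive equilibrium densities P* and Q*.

Setting both brackets to zero gives the nullclines P + 1.46Q = 527 and 1.61P + Q = 416.
Substituting Q = 416 - 1.61P into the first: P(1 - 1.46·1.61) = 527 - 1.46·416.
So P* = -80.4/-1.35 = 59.5, and then Q* = 416 - 1.61·59.5 = 320.

P* ≈ 59.5, Q* ≈ 320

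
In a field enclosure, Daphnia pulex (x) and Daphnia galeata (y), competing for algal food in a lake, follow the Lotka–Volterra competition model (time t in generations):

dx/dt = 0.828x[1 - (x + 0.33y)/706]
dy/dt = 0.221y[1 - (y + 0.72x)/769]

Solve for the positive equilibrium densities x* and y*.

x* ≈ 593, y* ≈ 342

Setting both brackets to zero gives the nullclines x + 0.33y = 706 and 0.72x + y = 769.
Substituting y = 769 - 0.72x into the first: x(1 - 0.33·0.72) = 706 - 0.33·769.
So x* = 452/0.762 = 593, and then y* = 769 - 0.72·593 = 342.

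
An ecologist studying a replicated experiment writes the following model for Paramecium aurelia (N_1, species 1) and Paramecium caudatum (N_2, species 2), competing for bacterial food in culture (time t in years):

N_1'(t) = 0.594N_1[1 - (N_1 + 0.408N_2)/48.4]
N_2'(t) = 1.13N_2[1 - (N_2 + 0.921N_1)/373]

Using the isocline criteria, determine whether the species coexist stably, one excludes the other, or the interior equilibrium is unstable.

species 2 excludes species 1

Compare the nullcline intercepts: K1/α12 = 48.4/0.408 = 119 < K2 = 373; K2/α21 = 373/0.921 = 405 > K1 = 48.4.
Since the inequalities point opposite ways, species 2 can invade but species 1 cannot.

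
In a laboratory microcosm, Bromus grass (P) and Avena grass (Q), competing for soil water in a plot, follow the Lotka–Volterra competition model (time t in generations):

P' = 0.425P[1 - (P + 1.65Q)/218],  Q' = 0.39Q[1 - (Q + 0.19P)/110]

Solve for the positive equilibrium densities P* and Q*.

Setting both brackets to zero gives the nullclines P + 1.65Q = 218 and 0.19P + Q = 110.
Substituting Q = 110 - 0.19P into the first: P(1 - 1.65·0.19) = 218 - 1.65·110.
So P* = 36.5/0.686 = 53.2, and then Q* = 110 - 0.19·53.2 = 99.9.

P* ≈ 53.2, Q* ≈ 99.9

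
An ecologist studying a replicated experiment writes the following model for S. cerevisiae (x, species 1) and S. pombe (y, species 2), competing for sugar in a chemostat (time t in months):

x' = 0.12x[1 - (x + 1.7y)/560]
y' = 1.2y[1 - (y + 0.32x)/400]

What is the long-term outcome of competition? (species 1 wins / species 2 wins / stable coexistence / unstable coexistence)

Compare the nullcline intercepts: K1/α12 = 560/1.7 = 329 < K2 = 400; K2/α21 = 400/0.32 = 1250 > K1 = 560.
Since the inequalities point opposite ways, species 2 can invade but species 1 cannot.

species 2 excludes species 1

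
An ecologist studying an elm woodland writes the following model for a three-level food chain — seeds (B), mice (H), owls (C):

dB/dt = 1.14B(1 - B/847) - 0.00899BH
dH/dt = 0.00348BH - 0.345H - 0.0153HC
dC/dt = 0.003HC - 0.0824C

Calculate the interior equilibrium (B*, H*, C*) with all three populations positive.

From dC/dt = 0: 0.003H* = 0.0824, so H* = 27.5.
From dB/dt = 0: 1.14(1 - B*/847) = 0.00899·27.5, giving B* = 847·(1 - 0.217) = 664.
From dH/dt = 0: 0.00348·664 - 0.345 = 0.0153C*, so C* = 1.96/0.0153 = 128.

B* ≈ 664, H* ≈ 27.5, C* ≈ 128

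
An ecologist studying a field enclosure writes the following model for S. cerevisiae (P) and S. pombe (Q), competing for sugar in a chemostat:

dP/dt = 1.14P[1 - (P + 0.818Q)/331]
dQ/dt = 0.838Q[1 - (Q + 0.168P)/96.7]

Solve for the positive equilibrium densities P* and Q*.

P* ≈ 292, Q* ≈ 47.6

Setting both brackets to zero gives the nullclines P + 0.818Q = 331 and 0.168P + Q = 96.7.
Substituting Q = 96.7 - 0.168P into the first: P(1 - 0.818·0.168) = 331 - 0.818·96.7.
So P* = 252/0.863 = 292, and then Q* = 96.7 - 0.168·292 = 47.6.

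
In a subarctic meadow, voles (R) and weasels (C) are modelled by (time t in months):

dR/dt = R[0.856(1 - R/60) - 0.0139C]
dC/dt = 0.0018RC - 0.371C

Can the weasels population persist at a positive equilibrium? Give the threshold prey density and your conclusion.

The predator equation gives dC/dt > 0 only when R > 0.371/0.0018 = 206.
Without the predator, R → K = 60. Since 60 < 206, the predator cannot invade.

Threshold R = 206; K < 206, so no, the predator goes extinct.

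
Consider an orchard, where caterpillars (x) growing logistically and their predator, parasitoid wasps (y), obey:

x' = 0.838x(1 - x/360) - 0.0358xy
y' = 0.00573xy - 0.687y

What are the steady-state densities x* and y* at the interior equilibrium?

From dy/dt = 0 with y > 0: 0.00573x* = 0.687, so x* = 120.
Substitute into dx/dt = 0: 0.838(1 - 120/360) = 0.0358y*.
The bracket is 0.667, giving y* = 0.559/0.0358 = 15.6.

x* ≈ 120, y* ≈ 15.6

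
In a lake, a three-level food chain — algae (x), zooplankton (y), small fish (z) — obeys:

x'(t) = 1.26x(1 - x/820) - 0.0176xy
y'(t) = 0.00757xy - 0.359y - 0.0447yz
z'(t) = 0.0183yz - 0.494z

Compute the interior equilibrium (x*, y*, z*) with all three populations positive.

x* ≈ 511, y* ≈ 27, z* ≈ 78.5

From dz/dt = 0: 0.0183y* = 0.494, so y* = 27.
From dx/dt = 0: 1.26(1 - x*/820) = 0.0176·27, giving x* = 820·(1 - 0.377) = 511.
From dy/dt = 0: 0.00757·511 - 0.359 = 0.0447z*, so z* = 3.51/0.0447 = 78.5.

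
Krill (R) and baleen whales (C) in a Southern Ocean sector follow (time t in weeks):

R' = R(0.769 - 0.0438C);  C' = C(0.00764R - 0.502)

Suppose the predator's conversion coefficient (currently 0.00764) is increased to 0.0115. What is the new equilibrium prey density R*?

R* ≈ 43.7

At the interior fixed point, setting dC/dt = 0 with C > 0 fixes R* = (predator death rate)/(RC coefficient) — independent of the other coefficients.
With the change, R* = 0.502/0.0115 = 43.7; it falls from 65.7.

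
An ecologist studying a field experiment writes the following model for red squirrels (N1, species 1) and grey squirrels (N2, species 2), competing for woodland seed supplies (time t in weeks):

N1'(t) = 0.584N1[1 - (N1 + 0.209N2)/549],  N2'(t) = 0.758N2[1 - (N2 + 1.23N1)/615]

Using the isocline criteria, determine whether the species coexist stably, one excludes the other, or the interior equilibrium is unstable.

species 1 excludes species 2

Compare the nullcline intercepts: K1/α12 = 549/0.209 = 2630 > K2 = 615; K2/α21 = 615/1.23 = 500 < K1 = 549.
Since the inequalities point opposite ways, species 1 can invade but species 2 cannot.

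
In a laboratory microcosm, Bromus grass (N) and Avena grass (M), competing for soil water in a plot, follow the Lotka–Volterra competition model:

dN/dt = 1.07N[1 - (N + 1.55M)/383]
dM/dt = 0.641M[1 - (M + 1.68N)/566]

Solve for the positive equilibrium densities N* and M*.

Setting both brackets to zero gives the nullclines N + 1.55M = 383 and 1.68N + M = 566.
Substituting M = 566 - 1.68N into the first: N(1 - 1.55·1.68) = 383 - 1.55·566.
So N* = -494/-1.6 = 308, and then M* = 566 - 1.68·308 = 48.3.

N* ≈ 308, M* ≈ 48.3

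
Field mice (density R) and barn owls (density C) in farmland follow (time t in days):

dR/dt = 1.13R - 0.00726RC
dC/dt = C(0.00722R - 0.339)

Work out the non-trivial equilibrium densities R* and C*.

R* ≈ 47, C* ≈ 156

Set dC/dt = 0 with C > 0: 0.00722R - 0.339 = 0, so R* = 0.339/0.00722 = 47.
Set dR/dt = 0 with R > 0: 1.13 - 0.00726C = 0, so C* = 1.13/0.00726 = 156.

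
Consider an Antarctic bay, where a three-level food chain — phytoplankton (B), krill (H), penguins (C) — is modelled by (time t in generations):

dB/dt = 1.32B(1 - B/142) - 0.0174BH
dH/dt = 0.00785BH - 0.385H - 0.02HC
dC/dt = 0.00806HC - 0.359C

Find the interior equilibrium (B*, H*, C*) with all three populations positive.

From dC/dt = 0: 0.00806H* = 0.359, so H* = 44.5.
From dB/dt = 0: 1.32(1 - B*/142) = 0.0174·44.5, giving B* = 142·(1 - 0.587) = 58.6.
From dH/dt = 0: 0.00785·58.6 - 0.385 = 0.02C*, so C* = 0.0752/0.02 = 3.76.

B* ≈ 58.6, H* ≈ 44.5, C* ≈ 3.76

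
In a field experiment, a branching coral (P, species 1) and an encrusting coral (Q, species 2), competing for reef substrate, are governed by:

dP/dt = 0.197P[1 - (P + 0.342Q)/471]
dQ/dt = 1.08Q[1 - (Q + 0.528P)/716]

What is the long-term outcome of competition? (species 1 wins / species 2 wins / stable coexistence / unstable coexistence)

Compare the nullcline intercepts: K1/α12 = 471/0.342 = 1380 > K2 = 716; K2/α21 = 716/0.528 = 1360 > K1 = 471.
Since both inequalities hold, each species can invade when rare, so the interior equilibrium is stable.

stable coexistence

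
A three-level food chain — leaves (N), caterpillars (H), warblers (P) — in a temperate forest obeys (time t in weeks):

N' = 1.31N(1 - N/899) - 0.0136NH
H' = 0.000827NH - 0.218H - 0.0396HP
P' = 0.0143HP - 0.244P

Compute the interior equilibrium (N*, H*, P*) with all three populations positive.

N* ≈ 740, H* ≈ 17.1, P* ≈ 9.94

From dP/dt = 0: 0.0143H* = 0.244, so H* = 17.1.
From dN/dt = 0: 1.31(1 - N*/899) = 0.0136·17.1, giving N* = 899·(1 - 0.177) = 740.
From dH/dt = 0: 0.000827·740 - 0.218 = 0.0396P*, so P* = 0.394/0.0396 = 9.94.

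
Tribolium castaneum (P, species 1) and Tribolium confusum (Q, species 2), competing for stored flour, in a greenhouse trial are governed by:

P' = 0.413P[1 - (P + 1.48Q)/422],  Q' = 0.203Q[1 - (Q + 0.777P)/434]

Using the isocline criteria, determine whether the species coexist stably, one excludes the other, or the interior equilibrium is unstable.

Compare the nullcline intercepts: K1/α12 = 422/1.48 = 285 < K2 = 434; K2/α21 = 434/0.777 = 559 > K1 = 422.
Since the inequalities point opposite ways, species 2 can invade but species 1 cannot.

species 2 excludes species 1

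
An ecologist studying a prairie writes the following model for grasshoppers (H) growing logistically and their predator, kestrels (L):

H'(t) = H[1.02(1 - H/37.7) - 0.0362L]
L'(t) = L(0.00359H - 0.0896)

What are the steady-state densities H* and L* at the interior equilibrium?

From dL/dt = 0 with L > 0: 0.00359H* = 0.0896, so H* = 25.
Substitute into dH/dt = 0: 1.02(1 - 25/37.7) = 0.0362L*.
The bracket is 0.338, giving L* = 0.345/0.0362 = 9.52.

H* ≈ 25, L* ≈ 9.52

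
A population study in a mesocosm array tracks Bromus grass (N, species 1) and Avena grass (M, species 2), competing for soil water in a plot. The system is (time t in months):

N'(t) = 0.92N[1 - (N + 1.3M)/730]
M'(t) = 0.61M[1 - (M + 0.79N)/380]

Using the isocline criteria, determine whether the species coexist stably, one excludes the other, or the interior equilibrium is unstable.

species 1 excludes species 2

Compare the nullcline intercepts: K1/α12 = 730/1.3 = 562 > K2 = 380; K2/α21 = 380/0.79 = 481 < K1 = 730.
Since the inequalities point opposite ways, species 1 can invade but species 2 cannot.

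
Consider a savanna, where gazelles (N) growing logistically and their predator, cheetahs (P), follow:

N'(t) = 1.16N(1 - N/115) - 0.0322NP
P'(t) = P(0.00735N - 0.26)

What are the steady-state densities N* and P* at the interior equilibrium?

From dP/dt = 0 with P > 0: 0.00735N* = 0.26, so N* = 35.4.
Substitute into dN/dt = 0: 1.16(1 - 35.4/115) = 0.0322P*.
The bracket is 0.692, giving P* = 0.803/0.0322 = 24.9.

N* ≈ 35.4, P* ≈ 24.9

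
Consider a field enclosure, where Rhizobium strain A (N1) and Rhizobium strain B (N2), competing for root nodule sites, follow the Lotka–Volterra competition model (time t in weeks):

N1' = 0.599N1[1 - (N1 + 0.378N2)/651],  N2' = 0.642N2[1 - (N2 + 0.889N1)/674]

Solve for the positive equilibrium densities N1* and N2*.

Setting both brackets to zero gives the nullclines N1 + 0.378N2 = 651 and 0.889N1 + N2 = 674.
Substituting N2 = 674 - 0.889N1 into the first: N1(1 - 0.378·0.889) = 651 - 0.378·674.
So N1* = 396/0.664 = 597, and then N2* = 674 - 0.889·597 = 143.

N1* ≈ 597, N2* ≈ 143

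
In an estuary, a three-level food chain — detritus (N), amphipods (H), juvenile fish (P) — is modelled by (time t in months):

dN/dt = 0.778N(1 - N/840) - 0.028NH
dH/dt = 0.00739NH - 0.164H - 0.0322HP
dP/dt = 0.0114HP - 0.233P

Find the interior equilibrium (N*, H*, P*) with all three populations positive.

From dP/dt = 0: 0.0114H* = 0.233, so H* = 20.4.
From dN/dt = 0: 0.778(1 - N*/840) = 0.028·20.4, giving N* = 840·(1 - 0.736) = 222.
From dH/dt = 0: 0.00739·222 - 0.164 = 0.0322P*, so P* = 1.48/0.0322 = 45.9.

N* ≈ 222, H* ≈ 20.4, P* ≈ 45.9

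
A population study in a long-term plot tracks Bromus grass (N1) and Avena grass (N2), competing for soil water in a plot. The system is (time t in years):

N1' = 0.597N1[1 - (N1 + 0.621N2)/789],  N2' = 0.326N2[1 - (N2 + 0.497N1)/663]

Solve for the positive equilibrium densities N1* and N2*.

N1* ≈ 546, N2* ≈ 392

Setting both brackets to zero gives the nullclines N1 + 0.621N2 = 789 and 0.497N1 + N2 = 663.
Substituting N2 = 663 - 0.497N1 into the first: N1(1 - 0.621·0.497) = 789 - 0.621·663.
So N1* = 377/0.691 = 546, and then N2* = 663 - 0.497·546 = 392.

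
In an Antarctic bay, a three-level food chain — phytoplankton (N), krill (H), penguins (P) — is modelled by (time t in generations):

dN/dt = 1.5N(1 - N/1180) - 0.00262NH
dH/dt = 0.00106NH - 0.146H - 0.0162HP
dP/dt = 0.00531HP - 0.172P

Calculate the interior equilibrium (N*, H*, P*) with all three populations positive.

From dP/dt = 0: 0.00531H* = 0.172, so H* = 32.4.
From dN/dt = 0: 1.5(1 - N*/1180) = 0.00262·32.4, giving N* = 1180·(1 - 0.0566) = 1110.
From dH/dt = 0: 0.00106·1110 - 0.146 = 0.0162P*, so P* = 1.03/0.0162 = 63.8.

N* ≈ 1110, H* ≈ 32.4, P* ≈ 63.8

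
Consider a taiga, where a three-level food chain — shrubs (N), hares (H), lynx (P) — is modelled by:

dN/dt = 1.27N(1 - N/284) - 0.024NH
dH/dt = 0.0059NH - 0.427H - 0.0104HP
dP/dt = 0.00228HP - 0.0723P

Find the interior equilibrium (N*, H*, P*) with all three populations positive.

From dP/dt = 0: 0.00228H* = 0.0723, so H* = 31.7.
From dN/dt = 0: 1.27(1 - N*/284) = 0.024·31.7, giving N* = 284·(1 - 0.599) = 114.
From dH/dt = 0: 0.0059·114 - 0.427 = 0.0104P*, so P* = 0.244/0.0104 = 23.5.

N* ≈ 114, H* ≈ 31.7, P* ≈ 23.5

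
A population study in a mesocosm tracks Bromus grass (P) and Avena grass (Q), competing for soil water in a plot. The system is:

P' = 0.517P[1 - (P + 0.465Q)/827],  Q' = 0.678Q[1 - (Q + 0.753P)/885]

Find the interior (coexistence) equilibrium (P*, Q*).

P* ≈ 639, Q* ≈ 404

Setting both brackets to zero gives the nullclines P + 0.465Q = 827 and 0.753P + Q = 885.
Substituting Q = 885 - 0.753P into the first: P(1 - 0.465·0.753) = 827 - 0.465·885.
So P* = 415/0.65 = 639, and then Q* = 885 - 0.753·639 = 404.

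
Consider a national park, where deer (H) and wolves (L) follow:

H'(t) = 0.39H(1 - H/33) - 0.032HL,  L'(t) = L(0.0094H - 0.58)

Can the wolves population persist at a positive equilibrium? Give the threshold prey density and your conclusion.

Threshold H = 61.7; K < 61.7, so no, the predator goes extinct.

The predator equation gives dL/dt > 0 only when H > 0.58/0.0094 = 61.7.
Without the predator, H → K = 33. Since 33 < 61.7, the predator cannot invade.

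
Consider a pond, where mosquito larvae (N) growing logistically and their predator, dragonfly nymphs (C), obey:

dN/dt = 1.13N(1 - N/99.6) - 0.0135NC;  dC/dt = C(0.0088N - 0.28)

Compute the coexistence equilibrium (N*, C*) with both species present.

N* ≈ 31.8, C* ≈ 57

From dC/dt = 0 with C > 0: 0.0088N* = 0.28, so N* = 31.8.
Substitute into dN/dt = 0: 1.13(1 - 31.8/99.6) = 0.0135C*.
The bracket is 0.681, giving C* = 0.769/0.0135 = 57.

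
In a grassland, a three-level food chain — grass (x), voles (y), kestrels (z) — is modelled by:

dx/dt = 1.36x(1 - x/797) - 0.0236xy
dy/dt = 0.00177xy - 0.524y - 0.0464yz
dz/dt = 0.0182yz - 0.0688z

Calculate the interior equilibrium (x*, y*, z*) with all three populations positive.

From dz/dt = 0: 0.0182y* = 0.0688, so y* = 3.78.
From dx/dt = 0: 1.36(1 - x*/797) = 0.0236·3.78, giving x* = 797·(1 - 0.0656) = 745.
From dy/dt = 0: 0.00177·745 - 0.524 = 0.0464z*, so z* = 0.794/0.0464 = 17.1.

x* ≈ 745, y* ≈ 3.78, z* ≈ 17.1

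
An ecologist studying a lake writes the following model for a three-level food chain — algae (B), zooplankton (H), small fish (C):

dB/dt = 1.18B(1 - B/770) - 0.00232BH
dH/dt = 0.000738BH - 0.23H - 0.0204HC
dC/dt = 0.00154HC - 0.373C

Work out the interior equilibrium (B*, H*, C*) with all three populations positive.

From dC/dt = 0: 0.00154H* = 0.373, so H* = 242.
From dB/dt = 0: 1.18(1 - B*/770) = 0.00232·242, giving B* = 770·(1 - 0.476) = 403.
From dH/dt = 0: 0.000738·403 - 0.23 = 0.0204C*, so C* = 0.0677/0.0204 = 3.32.

B* ≈ 403, H* ≈ 242, C* ≈ 3.32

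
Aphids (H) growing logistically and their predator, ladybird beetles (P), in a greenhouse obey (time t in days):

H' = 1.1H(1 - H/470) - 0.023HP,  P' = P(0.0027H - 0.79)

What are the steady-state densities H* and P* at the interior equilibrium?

H* ≈ 293, P* ≈ 18.1

From dP/dt = 0 with P > 0: 0.0027H* = 0.79, so H* = 293.
Substitute into dH/dt = 0: 1.1(1 - 293/470) = 0.023P*.
The bracket is 0.377, giving P* = 0.415/0.023 = 18.1.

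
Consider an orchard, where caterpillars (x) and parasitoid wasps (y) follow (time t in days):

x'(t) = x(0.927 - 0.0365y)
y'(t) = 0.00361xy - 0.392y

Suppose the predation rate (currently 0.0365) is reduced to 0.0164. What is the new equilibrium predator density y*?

At the interior fixed point, setting dx/dt = 0 with x > 0 fixes y* = (prey growth rate)/(xy coefficient) — independent of the other coefficients.
With the change, y* = 0.927/0.0164 = 56.5; it rises from 25.4.

y* ≈ 56.5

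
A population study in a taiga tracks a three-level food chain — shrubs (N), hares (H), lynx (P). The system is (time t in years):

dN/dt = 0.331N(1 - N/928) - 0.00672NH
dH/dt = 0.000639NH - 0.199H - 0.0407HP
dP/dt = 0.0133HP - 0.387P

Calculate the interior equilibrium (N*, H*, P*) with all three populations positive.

From dP/dt = 0: 0.0133H* = 0.387, so H* = 29.1.
From dN/dt = 0: 0.331(1 - N*/928) = 0.00672·29.1, giving N* = 928·(1 - 0.591) = 380.
From dH/dt = 0: 0.000639·380 - 0.199 = 0.0407P*, so P* = 0.0437/0.0407 = 1.07.

N* ≈ 380, H* ≈ 29.1, P* ≈ 1.07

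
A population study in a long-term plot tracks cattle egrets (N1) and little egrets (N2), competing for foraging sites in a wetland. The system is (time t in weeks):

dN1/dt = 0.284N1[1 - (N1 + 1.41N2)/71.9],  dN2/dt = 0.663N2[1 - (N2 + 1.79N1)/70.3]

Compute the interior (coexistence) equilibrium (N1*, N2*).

N1* ≈ 17.9, N2* ≈ 38.3

Setting both brackets to zero gives the nullclines N1 + 1.41N2 = 71.9 and 1.79N1 + N2 = 70.3.
Substituting N2 = 70.3 - 1.79N1 into the first: N1(1 - 1.41·1.79) = 71.9 - 1.41·70.3.
So N1* = -27.2/-1.52 = 17.9, and then N2* = 70.3 - 1.79·17.9 = 38.3.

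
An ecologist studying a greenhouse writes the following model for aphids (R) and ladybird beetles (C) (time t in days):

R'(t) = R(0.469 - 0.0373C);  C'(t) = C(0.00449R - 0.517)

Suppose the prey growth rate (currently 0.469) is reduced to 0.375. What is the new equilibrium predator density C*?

C* ≈ 10.1

At the interior fixed point, setting dR/dt = 0 with R > 0 fixes C* = (prey growth rate)/(RC coefficient) — independent of the other coefficients.
With the change, C* = 0.375/0.0373 = 10.1; it falls from 12.6.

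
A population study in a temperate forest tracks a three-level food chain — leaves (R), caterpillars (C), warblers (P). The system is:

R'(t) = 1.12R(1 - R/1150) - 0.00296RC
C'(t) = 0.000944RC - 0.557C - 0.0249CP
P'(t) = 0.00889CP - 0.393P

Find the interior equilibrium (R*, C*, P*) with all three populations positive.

R* ≈ 1020, C* ≈ 44.2, P* ≈ 16.1

From dP/dt = 0: 0.00889C* = 0.393, so C* = 44.2.
From dR/dt = 0: 1.12(1 - R*/1150) = 0.00296·44.2, giving R* = 1150·(1 - 0.117) = 1020.
From dC/dt = 0: 0.000944·1020 - 0.557 = 0.0249P*, so P* = 0.402/0.0249 = 16.1.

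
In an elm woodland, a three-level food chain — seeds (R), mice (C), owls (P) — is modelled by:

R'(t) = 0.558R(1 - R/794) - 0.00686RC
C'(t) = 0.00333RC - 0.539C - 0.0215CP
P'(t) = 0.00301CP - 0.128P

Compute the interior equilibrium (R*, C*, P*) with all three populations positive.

R* ≈ 379, C* ≈ 42.5, P* ≈ 33.6

From dP/dt = 0: 0.00301C* = 0.128, so C* = 42.5.
From dR/dt = 0: 0.558(1 - R*/794) = 0.00686·42.5, giving R* = 794·(1 - 0.523) = 379.
From dC/dt = 0: 0.00333·379 - 0.539 = 0.0215P*, so P* = 0.723/0.0215 = 33.6.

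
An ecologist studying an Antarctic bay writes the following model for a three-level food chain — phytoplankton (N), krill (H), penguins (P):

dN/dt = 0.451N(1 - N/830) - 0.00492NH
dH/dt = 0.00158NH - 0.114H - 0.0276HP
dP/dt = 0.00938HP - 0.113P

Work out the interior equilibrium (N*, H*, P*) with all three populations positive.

N* ≈ 721, H* ≈ 12, P* ≈ 37.1

From dP/dt = 0: 0.00938H* = 0.113, so H* = 12.
From dN/dt = 0: 0.451(1 - N*/830) = 0.00492·12, giving N* = 830·(1 - 0.131) = 721.
From dH/dt = 0: 0.00158·721 - 0.114 = 0.0276P*, so P* = 1.03/0.0276 = 37.1.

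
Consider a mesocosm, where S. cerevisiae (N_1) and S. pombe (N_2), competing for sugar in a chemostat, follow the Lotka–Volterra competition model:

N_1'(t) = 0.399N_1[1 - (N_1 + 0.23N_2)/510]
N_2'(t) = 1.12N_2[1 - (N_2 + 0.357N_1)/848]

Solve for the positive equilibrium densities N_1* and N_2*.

Setting both brackets to zero gives the nullclines N_1 + 0.23N_2 = 510 and 0.357N_1 + N_2 = 848.
Substituting N_2 = 848 - 0.357N_1 into the first: N_1(1 - 0.23·0.357) = 510 - 0.23·848.
So N_1* = 315/0.918 = 343, and then N_2* = 848 - 0.357·343 = 726.

N_1* ≈ 343, N_2* ≈ 726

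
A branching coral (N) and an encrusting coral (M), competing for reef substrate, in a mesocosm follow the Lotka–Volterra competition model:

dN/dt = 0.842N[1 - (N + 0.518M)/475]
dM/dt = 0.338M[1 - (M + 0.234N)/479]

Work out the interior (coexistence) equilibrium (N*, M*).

N* ≈ 258, M* ≈ 419

Setting both brackets to zero gives the nullclines N + 0.518M = 475 and 0.234N + M = 479.
Substituting M = 479 - 0.234N into the first: N(1 - 0.518·0.234) = 475 - 0.518·479.
So N* = 227/0.879 = 258, and then M* = 479 - 0.234·258 = 419.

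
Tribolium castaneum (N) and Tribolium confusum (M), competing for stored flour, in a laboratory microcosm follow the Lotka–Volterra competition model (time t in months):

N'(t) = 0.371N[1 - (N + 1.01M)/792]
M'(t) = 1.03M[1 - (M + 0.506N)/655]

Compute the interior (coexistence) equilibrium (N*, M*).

Setting both brackets to zero gives the nullclines N + 1.01M = 792 and 0.506N + M = 655.
Substituting M = 655 - 0.506N into the first: N(1 - 1.01·0.506) = 792 - 1.01·655.
So N* = 130/0.489 = 267, and then M* = 655 - 0.506·267 = 520.

N* ≈ 267, M* ≈ 520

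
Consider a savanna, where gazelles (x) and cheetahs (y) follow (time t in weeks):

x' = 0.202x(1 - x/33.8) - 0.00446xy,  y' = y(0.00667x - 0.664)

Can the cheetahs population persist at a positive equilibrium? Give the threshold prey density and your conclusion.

Threshold x = 99.6; K < 99.6, so no, the predator goes extinct.

The predator equation gives dy/dt > 0 only when x > 0.664/0.00667 = 99.6.
Without the predator, x → K = 33.8. Since 33.8 < 99.6, the predator cannot invade.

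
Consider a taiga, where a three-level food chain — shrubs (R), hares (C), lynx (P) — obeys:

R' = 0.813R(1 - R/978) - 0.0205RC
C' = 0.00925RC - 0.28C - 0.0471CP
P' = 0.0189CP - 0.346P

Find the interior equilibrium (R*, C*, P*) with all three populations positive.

R* ≈ 527, C* ≈ 18.3, P* ≈ 97.5

From dP/dt = 0: 0.0189C* = 0.346, so C* = 18.3.
From dR/dt = 0: 0.813(1 - R*/978) = 0.0205·18.3, giving R* = 978·(1 - 0.462) = 527.
From dC/dt = 0: 0.00925·527 - 0.28 = 0.0471P*, so P* = 4.59/0.0471 = 97.5.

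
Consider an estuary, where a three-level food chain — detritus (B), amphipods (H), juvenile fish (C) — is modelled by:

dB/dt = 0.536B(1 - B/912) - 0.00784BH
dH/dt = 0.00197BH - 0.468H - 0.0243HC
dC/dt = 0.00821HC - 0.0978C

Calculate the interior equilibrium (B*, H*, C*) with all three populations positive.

From dC/dt = 0: 0.00821H* = 0.0978, so H* = 11.9.
From dB/dt = 0: 0.536(1 - B*/912) = 0.00784·11.9, giving B* = 912·(1 - 0.174) = 753.
From dH/dt = 0: 0.00197·753 - 0.468 = 0.0243C*, so C* = 1.02/0.0243 = 41.8.

B* ≈ 753, H* ≈ 11.9, C* ≈ 41.8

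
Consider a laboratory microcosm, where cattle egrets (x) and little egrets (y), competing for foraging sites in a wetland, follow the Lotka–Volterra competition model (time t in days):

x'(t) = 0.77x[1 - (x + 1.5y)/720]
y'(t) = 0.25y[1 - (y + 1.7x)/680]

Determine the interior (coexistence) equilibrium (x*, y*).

Setting both brackets to zero gives the nullclines x + 1.5y = 720 and 1.7x + y = 680.
Substituting y = 680 - 1.7x into the first: x(1 - 1.5·1.7) = 720 - 1.5·680.
So x* = -300/-1.55 = 194, and then y* = 680 - 1.7·194 = 351.

x* ≈ 194, y* ≈ 351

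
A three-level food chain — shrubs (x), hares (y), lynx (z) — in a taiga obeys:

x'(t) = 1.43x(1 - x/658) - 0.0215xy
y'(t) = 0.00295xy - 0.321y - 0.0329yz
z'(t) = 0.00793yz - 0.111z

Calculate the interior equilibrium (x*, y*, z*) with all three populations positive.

x* ≈ 520, y* ≈ 14, z* ≈ 36.8

From dz/dt = 0: 0.00793y* = 0.111, so y* = 14.
From dx/dt = 0: 1.43(1 - x*/658) = 0.0215·14, giving x* = 658·(1 - 0.21) = 520.
From dy/dt = 0: 0.00295·520 - 0.321 = 0.0329z*, so z* = 1.21/0.0329 = 36.8.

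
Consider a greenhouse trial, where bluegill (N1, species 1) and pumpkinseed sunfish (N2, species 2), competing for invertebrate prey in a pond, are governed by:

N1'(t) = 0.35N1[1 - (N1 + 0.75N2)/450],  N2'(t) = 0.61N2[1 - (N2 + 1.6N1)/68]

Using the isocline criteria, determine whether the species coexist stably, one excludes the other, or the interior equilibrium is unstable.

Compare the nullcline intercepts: K1/α12 = 450/0.75 = 600 > K2 = 68; K2/α21 = 68/1.6 = 42.5 < K1 = 450.
Since the inequalities point opposite ways, species 1 can invade but species 2 cannot.

species 1 excludes species 2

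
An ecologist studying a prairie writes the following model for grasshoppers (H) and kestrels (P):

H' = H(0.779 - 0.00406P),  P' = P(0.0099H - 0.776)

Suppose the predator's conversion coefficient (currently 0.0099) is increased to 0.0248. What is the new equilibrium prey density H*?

At the interior fixed point, setting dP/dt = 0 with P > 0 fixes H* = (predator death rate)/(HP coefficient) — independent of the other coefficients.
With the change, H* = 0.776/0.0248 = 31.3; it falls from 78.4.

H* ≈ 31.3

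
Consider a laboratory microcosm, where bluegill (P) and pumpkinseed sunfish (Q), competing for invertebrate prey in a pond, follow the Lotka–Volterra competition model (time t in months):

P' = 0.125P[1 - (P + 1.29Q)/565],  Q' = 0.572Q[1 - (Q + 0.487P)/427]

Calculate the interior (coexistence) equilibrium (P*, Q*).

P* ≈ 38.1, Q* ≈ 408

Setting both brackets to zero gives the nullclines P + 1.29Q = 565 and 0.487P + Q = 427.
Substituting Q = 427 - 0.487P into the first: P(1 - 1.29·0.487) = 565 - 1.29·427.
So P* = 14.2/0.372 = 38.1, and then Q* = 427 - 0.487·38.1 = 408.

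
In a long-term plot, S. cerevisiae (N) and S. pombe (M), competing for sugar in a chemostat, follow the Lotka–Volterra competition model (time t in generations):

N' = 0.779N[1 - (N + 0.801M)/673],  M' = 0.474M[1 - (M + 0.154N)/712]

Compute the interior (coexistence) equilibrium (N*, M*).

N* ≈ 117, M* ≈ 694

Setting both brackets to zero gives the nullclines N + 0.801M = 673 and 0.154N + M = 712.
Substituting M = 712 - 0.154N into the first: N(1 - 0.801·0.154) = 673 - 0.801·712.
So N* = 103/0.877 = 117, and then M* = 712 - 0.154·117 = 694.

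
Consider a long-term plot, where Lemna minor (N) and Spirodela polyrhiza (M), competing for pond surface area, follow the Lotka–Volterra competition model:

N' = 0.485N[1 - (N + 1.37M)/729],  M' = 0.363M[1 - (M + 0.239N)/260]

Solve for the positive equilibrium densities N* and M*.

N* ≈ 554, M* ≈ 128

Setting both brackets to zero gives the nullclines N + 1.37M = 729 and 0.239N + M = 260.
Substituting M = 260 - 0.239N into the first: N(1 - 1.37·0.239) = 729 - 1.37·260.
So N* = 373/0.673 = 554, and then M* = 260 - 0.239·554 = 128.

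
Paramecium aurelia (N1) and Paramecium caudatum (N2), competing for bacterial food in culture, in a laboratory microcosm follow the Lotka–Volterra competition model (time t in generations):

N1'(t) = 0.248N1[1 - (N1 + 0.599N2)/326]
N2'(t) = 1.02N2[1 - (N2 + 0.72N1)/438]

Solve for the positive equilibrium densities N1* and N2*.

N1* ≈ 112, N2* ≈ 357

Setting both brackets to zero gives the nullclines N1 + 0.599N2 = 326 and 0.72N1 + N2 = 438.
Substituting N2 = 438 - 0.72N1 into the first: N1(1 - 0.599·0.72) = 326 - 0.599·438.
So N1* = 63.6/0.569 = 112, and then N2* = 438 - 0.72·112 = 357.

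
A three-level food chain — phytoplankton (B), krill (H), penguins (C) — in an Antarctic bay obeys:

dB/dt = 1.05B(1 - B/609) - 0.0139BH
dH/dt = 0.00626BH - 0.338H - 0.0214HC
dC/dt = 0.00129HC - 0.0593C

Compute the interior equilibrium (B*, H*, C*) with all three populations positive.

From dC/dt = 0: 0.00129H* = 0.0593, so H* = 46.
From dB/dt = 0: 1.05(1 - B*/609) = 0.0139·46, giving B* = 609·(1 - 0.609) = 238.
From dH/dt = 0: 0.00626·238 - 0.338 = 0.0214C*, so C* = 1.15/0.0214 = 53.9.

B* ≈ 238, H* ≈ 46, C* ≈ 53.9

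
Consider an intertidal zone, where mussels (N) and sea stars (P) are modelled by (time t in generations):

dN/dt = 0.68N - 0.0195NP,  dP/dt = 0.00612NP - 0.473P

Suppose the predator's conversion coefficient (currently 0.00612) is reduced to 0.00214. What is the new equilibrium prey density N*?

At the interior fixed point, setting dP/dt = 0 with P > 0 fixes N* = (predator death rate)/(NP coefficient) — independent of the other coefficients.
With the change, N* = 0.473/0.00214 = 221; it rises from 77.3.

N* ≈ 221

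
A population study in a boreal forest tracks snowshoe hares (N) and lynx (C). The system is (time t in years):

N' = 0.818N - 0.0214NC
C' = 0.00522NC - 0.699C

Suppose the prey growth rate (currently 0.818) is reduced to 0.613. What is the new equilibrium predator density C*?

C* ≈ 28.6

At the interior fixed point, setting dN/dt = 0 with N > 0 fixes C* = (prey growth rate)/(NC coefficient) — independent of the other coefficients.
With the change, C* = 0.613/0.0214 = 28.6; it falls from 38.2.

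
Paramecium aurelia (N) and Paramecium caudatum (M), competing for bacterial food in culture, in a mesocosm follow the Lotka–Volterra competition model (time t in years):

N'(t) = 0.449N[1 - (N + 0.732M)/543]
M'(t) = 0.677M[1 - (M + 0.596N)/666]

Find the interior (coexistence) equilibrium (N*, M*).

Setting both brackets to zero gives the nullclines N + 0.732M = 543 and 0.596N + M = 666.
Substituting M = 666 - 0.596N into the first: N(1 - 0.732·0.596) = 543 - 0.732·666.
So N* = 55.5/0.564 = 98.4, and then M* = 666 - 0.596·98.4 = 607.

N* ≈ 98.4, M* ≈ 607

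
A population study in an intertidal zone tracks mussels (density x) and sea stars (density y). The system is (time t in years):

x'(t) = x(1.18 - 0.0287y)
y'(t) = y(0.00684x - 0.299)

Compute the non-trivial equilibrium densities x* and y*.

x* ≈ 43.7, y* ≈ 41.1

Set dy/dt = 0 with y > 0: 0.00684x - 0.299 = 0, so x* = 0.299/0.00684 = 43.7.
Set dx/dt = 0 with x > 0: 1.18 - 0.0287y = 0, so y* = 1.18/0.0287 = 41.1.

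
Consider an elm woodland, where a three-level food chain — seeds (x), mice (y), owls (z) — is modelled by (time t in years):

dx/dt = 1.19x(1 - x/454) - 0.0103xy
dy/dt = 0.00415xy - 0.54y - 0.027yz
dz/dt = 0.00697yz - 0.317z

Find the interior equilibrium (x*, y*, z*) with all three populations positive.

x* ≈ 275, y* ≈ 45.5, z* ≈ 22.3

From dz/dt = 0: 0.00697y* = 0.317, so y* = 45.5.
From dx/dt = 0: 1.19(1 - x*/454) = 0.0103·45.5, giving x* = 454·(1 - 0.394) = 275.
From dy/dt = 0: 0.00415·275 - 0.54 = 0.027z*, so z* = 0.602/0.027 = 22.3.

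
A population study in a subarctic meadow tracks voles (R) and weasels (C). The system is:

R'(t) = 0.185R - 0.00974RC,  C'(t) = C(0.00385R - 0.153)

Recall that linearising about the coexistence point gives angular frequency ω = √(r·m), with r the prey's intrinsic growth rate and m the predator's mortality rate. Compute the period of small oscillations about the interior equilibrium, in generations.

T ≈ 37.3 generations

Here r = 0.185 and m = 0.153, so r·m = 0.0283.
ω = √0.0283 = 0.168 per generation, hence T = 2π/ω ≈ 37.3 generations.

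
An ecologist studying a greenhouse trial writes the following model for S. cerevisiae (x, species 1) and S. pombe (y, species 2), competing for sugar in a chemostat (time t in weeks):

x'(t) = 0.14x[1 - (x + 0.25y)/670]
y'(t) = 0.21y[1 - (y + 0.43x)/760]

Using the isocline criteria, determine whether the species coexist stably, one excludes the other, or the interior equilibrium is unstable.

stable coexistence

Compare the nullcline intercepts: K1/α12 = 670/0.25 = 2680 > K2 = 760; K2/α21 = 760/0.43 = 1770 > K1 = 670.
Since both inequalities hold, each species can invade when rare, so the interior equilibrium is stable.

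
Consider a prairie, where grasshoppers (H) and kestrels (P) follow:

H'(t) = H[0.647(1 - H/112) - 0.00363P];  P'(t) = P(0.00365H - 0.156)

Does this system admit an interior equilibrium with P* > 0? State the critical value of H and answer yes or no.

Threshold H = 42.7; K > 42.7, so yes, the predator persists.

The predator equation gives dP/dt > 0 only when H > 0.156/0.00365 = 42.7.
Without the predator, H → K = 112. Since 112 > 42.7, the predator can invade and persist.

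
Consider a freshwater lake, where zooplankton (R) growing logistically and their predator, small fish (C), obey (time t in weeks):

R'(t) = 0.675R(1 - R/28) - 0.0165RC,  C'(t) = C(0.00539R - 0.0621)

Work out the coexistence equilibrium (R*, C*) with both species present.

From dC/dt = 0 with C > 0: 0.00539R* = 0.0621, so R* = 11.5.
Substitute into dR/dt = 0: 0.675(1 - 11.5/28) = 0.0165C*.
The bracket is 0.589, giving C* = 0.397/0.0165 = 24.1.

R* ≈ 11.5, C* ≈ 24.1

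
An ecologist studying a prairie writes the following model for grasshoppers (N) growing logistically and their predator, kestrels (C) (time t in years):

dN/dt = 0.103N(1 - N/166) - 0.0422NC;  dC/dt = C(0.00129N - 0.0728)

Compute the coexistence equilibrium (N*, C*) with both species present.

From dC/dt = 0 with C > 0: 0.00129N* = 0.0728, so N* = 56.4.
Substitute into dN/dt = 0: 0.103(1 - 56.4/166) = 0.0422C*.
The bracket is 0.66, giving C* = 0.068/0.0422 = 1.61.

N* ≈ 56.4, C* ≈ 1.61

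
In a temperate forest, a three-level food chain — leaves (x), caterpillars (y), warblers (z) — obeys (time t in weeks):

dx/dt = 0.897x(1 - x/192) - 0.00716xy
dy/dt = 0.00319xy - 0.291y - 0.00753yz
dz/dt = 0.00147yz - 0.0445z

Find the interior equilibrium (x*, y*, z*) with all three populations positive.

x* ≈ 146, y* ≈ 30.3, z* ≈ 23

From dz/dt = 0: 0.00147y* = 0.0445, so y* = 30.3.
From dx/dt = 0: 0.897(1 - x*/192) = 0.00716·30.3, giving x* = 192·(1 - 0.242) = 146.
From dy/dt = 0: 0.00319·146 - 0.291 = 0.00753z*, so z* = 0.173/0.00753 = 23.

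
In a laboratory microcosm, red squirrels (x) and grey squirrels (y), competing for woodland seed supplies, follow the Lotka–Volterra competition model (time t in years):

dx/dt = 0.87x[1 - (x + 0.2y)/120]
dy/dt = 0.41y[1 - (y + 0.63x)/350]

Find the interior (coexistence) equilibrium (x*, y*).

Setting both brackets to zero gives the nullclines x + 0.2y = 120 and 0.63x + y = 350.
Substituting y = 350 - 0.63x into the first: x(1 - 0.2·0.63) = 120 - 0.2·350.
So x* = 50/0.874 = 57.2, and then y* = 350 - 0.63·57.2 = 314.

x* ≈ 57.2, y* ≈ 314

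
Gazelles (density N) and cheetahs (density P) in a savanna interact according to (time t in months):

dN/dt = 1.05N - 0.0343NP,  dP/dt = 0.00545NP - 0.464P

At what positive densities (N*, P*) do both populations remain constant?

N* ≈ 85.1, P* ≈ 30.6

Set dP/dt = 0 with P > 0: 0.00545N - 0.464 = 0, so N* = 0.464/0.00545 = 85.1.
Set dN/dt = 0 with N > 0: 1.05 - 0.0343P = 0, so P* = 1.05/0.0343 = 30.6.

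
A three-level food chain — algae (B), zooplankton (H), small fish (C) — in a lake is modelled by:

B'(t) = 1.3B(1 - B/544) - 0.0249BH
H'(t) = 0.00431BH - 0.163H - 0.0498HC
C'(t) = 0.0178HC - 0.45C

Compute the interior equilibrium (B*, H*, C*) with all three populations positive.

B* ≈ 281, H* ≈ 25.3, C* ≈ 21

From dC/dt = 0: 0.0178H* = 0.45, so H* = 25.3.
From dB/dt = 0: 1.3(1 - B*/544) = 0.0249·25.3, giving B* = 544·(1 - 0.484) = 281.
From dH/dt = 0: 0.00431·281 - 0.163 = 0.0498C*, so C* = 1.05/0.0498 = 21.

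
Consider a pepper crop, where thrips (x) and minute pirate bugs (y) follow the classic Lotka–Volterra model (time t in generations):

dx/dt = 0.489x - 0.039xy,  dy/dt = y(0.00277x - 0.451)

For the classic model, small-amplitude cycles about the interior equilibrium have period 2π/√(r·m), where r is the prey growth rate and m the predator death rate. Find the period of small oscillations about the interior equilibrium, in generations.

T ≈ 13.4 generations

Here r = 0.489 and m = 0.451, so r·m = 0.221.
ω = √0.221 = 0.47 per generation, hence T = 2π/ω ≈ 13.4 generations.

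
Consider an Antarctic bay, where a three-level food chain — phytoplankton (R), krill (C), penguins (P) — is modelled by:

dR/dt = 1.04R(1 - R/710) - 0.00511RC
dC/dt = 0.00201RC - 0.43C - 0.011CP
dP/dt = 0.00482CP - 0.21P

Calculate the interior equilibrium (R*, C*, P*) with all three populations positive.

From dP/dt = 0: 0.00482C* = 0.21, so C* = 43.6.
From dR/dt = 0: 1.04(1 - R*/710) = 0.00511·43.6, giving R* = 710·(1 - 0.214) = 558.
From dC/dt = 0: 0.00201·558 - 0.43 = 0.011P*, so P* = 0.692/0.011 = 62.9.

R* ≈ 558, C* ≈ 43.6, P* ≈ 62.9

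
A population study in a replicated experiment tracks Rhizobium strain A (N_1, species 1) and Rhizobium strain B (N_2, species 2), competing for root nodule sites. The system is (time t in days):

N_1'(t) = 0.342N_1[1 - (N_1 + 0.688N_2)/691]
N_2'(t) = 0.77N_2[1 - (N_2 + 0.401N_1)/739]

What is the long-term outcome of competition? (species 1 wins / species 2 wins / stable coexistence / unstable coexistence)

stable coexistence

Compare the nullcline intercepts: K1/α12 = 691/0.688 = 1000 > K2 = 739; K2/α21 = 739/0.401 = 1840 > K1 = 691.
Since both inequalities hold, each species can invade when rare, so the interior equilibrium is stable.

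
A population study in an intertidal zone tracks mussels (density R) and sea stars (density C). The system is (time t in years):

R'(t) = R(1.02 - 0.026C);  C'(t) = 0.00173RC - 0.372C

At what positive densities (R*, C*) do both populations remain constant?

R* ≈ 215, C* ≈ 39.2

Set dC/dt = 0 with C > 0: 0.00173R - 0.372 = 0, so R* = 0.372/0.00173 = 215.
Set dR/dt = 0 with R > 0: 1.02 - 0.026C = 0, so C* = 1.02/0.026 = 39.2.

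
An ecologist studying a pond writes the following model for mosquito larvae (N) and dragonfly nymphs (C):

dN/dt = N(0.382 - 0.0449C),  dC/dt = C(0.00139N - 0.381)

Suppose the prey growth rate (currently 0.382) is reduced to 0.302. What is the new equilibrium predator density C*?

At the interior fixed point, setting dN/dt = 0 with N > 0 fixes C* = (prey growth rate)/(NC coefficient) — independent of the other coefficients.
With the change, C* = 0.302/0.0449 = 6.73; it falls from 8.51.

C* ≈ 6.73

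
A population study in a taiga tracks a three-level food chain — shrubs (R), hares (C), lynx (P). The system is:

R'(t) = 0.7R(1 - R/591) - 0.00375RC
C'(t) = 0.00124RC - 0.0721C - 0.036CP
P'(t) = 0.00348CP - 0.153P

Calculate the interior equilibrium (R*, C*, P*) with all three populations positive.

R* ≈ 452, C* ≈ 44, P* ≈ 13.6

From dP/dt = 0: 0.00348C* = 0.153, so C* = 44.
From dR/dt = 0: 0.7(1 - R*/591) = 0.00375·44, giving R* = 591·(1 - 0.236) = 452.
From dC/dt = 0: 0.00124·452 - 0.0721 = 0.036P*, so P* = 0.488/0.036 = 13.6.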